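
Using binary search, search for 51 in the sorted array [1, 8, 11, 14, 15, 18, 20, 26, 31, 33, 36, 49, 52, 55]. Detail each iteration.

Binary search for 51 in [1, 8, 11, 14, 15, 18, 20, 26, 31, 33, 36, 49, 52, 55]:

lo=0, hi=13, mid=6, arr[mid]=20 -> 20 < 51, search right half
lo=7, hi=13, mid=10, arr[mid]=36 -> 36 < 51, search right half
lo=11, hi=13, mid=12, arr[mid]=52 -> 52 > 51, search left half
lo=11, hi=11, mid=11, arr[mid]=49 -> 49 < 51, search right half
lo=12 > hi=11, target 51 not found

Binary search determines that 51 is not in the array after 4 comparisons. The search space was exhausted without finding the target.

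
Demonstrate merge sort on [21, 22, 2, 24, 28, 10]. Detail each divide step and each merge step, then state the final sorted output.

Merge sort trace:

Split: [21, 22, 2, 24, 28, 10] -> [21, 22, 2] and [24, 28, 10]
  Split: [21, 22, 2] -> [21] and [22, 2]
    Split: [22, 2] -> [22] and [2]
    Merge: [22] + [2] -> [2, 22]
  Merge: [21] + [2, 22] -> [2, 21, 22]
  Split: [24, 28, 10] -> [24] and [28, 10]
    Split: [28, 10] -> [28] and [10]
    Merge: [28] + [10] -> [10, 28]
  Merge: [24] + [10, 28] -> [10, 24, 28]
Merge: [2, 21, 22] + [10, 24, 28] -> [2, 10, 21, 22, 24, 28]

Final sorted array: [2, 10, 21, 22, 24, 28]

The merge sort proceeds by recursively splitting the array and merging sorted halves.
After all merges, the sorted array is [2, 10, 21, 22, 24, 28].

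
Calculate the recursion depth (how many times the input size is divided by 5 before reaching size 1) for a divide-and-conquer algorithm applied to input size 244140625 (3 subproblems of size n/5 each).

For divide and conquer with division factor 5:

Problem sizes at each level:
Level 0: 244140625
Level 1: 48828125
Level 2: 9765625
Level 3: 1953125
Level 4: 390625
Level 5: 78125
Level 6: 15625
Level 7: 3125
Level 8: 625
Level 9: 125
Level 10: 25
Level 11: 5
Level 12: 1

The root is level 0 and the size-1 base case is level 12 (the tree spans levels 0 through 12, i.e. 13 levels counting the root), so the depth is the number of divisions: log_5(244140625) = 12

The recursion tree depth is log_5(244140625) = 12. At each level, the problem size is divided by 5, so it takes 12 divisions to reduce to a base case of size 1. The algorithm makes 3 recursive calls at each level.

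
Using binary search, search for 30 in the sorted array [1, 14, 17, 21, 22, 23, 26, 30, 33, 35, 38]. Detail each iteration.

Binary search for 30 in [1, 14, 17, 21, 22, 23, 26, 30, 33, 35, 38]:

lo=0, hi=10, mid=5, arr[mid]=23 -> 23 < 30, search right half
lo=6, hi=10, mid=8, arr[mid]=33 -> 33 > 30, search left half
lo=6, hi=7, mid=6, arr[mid]=26 -> 26 < 30, search right half
lo=7, hi=7, mid=7, arr[mid]=30 -> Found target at index 7!

Binary search finds 30 at index 7 after 4 comparisons. The search repeatedly halves the search space by comparing with the middle element.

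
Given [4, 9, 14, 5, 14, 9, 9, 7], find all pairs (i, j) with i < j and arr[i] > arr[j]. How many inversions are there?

Finding inversions in [4, 9, 14, 5, 14, 9, 9, 7]:

(1, 3): arr[1]=9 > arr[3]=5
(1, 7): arr[1]=9 > arr[7]=7
(2, 3): arr[2]=14 > arr[3]=5
(2, 5): arr[2]=14 > arr[5]=9
(2, 6): arr[2]=14 > arr[6]=9
(2, 7): arr[2]=14 > arr[7]=7
(4, 5): arr[4]=14 > arr[5]=9
(4, 6): arr[4]=14 > arr[6]=9
(4, 7): arr[4]=14 > arr[7]=7
(5, 7): arr[5]=9 > arr[7]=7
(6, 7): arr[6]=9 > arr[7]=7

Total inversions: 11

The array has 11 inversion(s): (1,3), (1,7), (2,3), (2,5), (2,6), (2,7), (4,5), (4,6), (4,7), (5,7), (6,7). Each pair (i,j) satisfies i < j and arr[i] > arr[j].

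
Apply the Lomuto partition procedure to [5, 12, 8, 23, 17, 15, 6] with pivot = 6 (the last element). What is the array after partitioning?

Lomuto partition with pivot = 6:

Initial array: [5, 12, 8, 23, 17, 15, 6]

arr[0]=5 <= 6: swap with position 0, array becomes [5, 12, 8, 23, 17, 15, 6]
arr[1]=12 > 6: no swap
arr[2]=8 > 6: no swap
arr[3]=23 > 6: no swap
arr[4]=17 > 6: no swap
arr[5]=15 > 6: no swap

Place pivot at position 1: [5, 6, 8, 23, 17, 15, 12]
Pivot position: 1

After partitioning with pivot 6, the array becomes [5, 6, 8, 23, 17, 15, 12]. The pivot is placed at index 1. All elements to the left of the pivot are <= 6, and all elements to the right are > 6.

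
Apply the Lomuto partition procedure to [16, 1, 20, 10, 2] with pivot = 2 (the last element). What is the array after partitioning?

Lomuto partition with pivot = 2:

Initial array: [16, 1, 20, 10, 2]

arr[0]=16 > 2: no swap
arr[1]=1 <= 2: swap with position 0, array becomes [1, 16, 20, 10, 2]
arr[2]=20 > 2: no swap
arr[3]=10 > 2: no swap

Place pivot at position 1: [1, 2, 20, 10, 16]
Pivot position: 1

After partitioning with pivot 2, the array becomes [1, 2, 20, 10, 16]. The pivot is placed at index 1. All elements to the left of the pivot are <= 2, and all elements to the right are > 2.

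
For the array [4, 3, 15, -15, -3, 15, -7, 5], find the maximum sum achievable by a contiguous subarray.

Using Kadane's algorithm on [4, 3, 15, -15, -3, 15, -7, 5]:

Scanning through the array:
Position 1 (value 3): max_ending_here = 7, max_so_far = 7
Position 2 (value 15): max_ending_here = 22, max_so_far = 22
Position 3 (value -15): max_ending_here = 7, max_so_far = 22
Position 4 (value -3): max_ending_here = 4, max_so_far = 22
Position 5 (value 15): max_ending_here = 19, max_so_far = 22
Position 6 (value -7): max_ending_here = 12, max_so_far = 22
Position 7 (value 5): max_ending_here = 17, max_so_far = 22

Maximum subarray: [4, 3, 15]
Maximum sum: 22

The maximum subarray is [4, 3, 15] with sum 22. This subarray runs from index 0 to index 2.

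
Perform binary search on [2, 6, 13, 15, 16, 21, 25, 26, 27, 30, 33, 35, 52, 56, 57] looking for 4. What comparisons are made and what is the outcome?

Binary search for 4 in [2, 6, 13, 15, 16, 21, 25, 26, 27, 30, 33, 35, 52, 56, 57]:

lo=0, hi=14, mid=7, arr[mid]=26 -> 26 > 4, search left half
lo=0, hi=6, mid=3, arr[mid]=15 -> 15 > 4, search left half
lo=0, hi=2, mid=1, arr[mid]=6 -> 6 > 4, search left half
lo=0, hi=0, mid=0, arr[mid]=2 -> 2 < 4, search right half
lo=1 > hi=0, target 4 not found

Binary search determines that 4 is not in the array after 4 comparisons. The search space was exhausted without finding the target.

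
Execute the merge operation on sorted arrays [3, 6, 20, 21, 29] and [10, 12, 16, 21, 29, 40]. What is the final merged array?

Merging process:

Compare 3 vs 10: take 3 from left. Merged: [3]
Compare 6 vs 10: take 6 from left. Merged: [3, 6]
Compare 20 vs 10: take 10 from right. Merged: [3, 6, 10]
Compare 20 vs 12: take 12 from right. Merged: [3, 6, 10, 12]
Compare 20 vs 16: take 16 from right. Merged: [3, 6, 10, 12, 16]
Compare 20 vs 21: take 20 from left. Merged: [3, 6, 10, 12, 16, 20]
Compare 21 vs 21: take 21 from left. Merged: [3, 6, 10, 12, 16, 20, 21]
Compare 29 vs 21: take 21 from right. Merged: [3, 6, 10, 12, 16, 20, 21, 21]
Compare 29 vs 29: take 29 from left. Merged: [3, 6, 10, 12, 16, 20, 21, 21, 29]
Append remaining from right: [29, 40]. Merged: [3, 6, 10, 12, 16, 20, 21, 21, 29, 29, 40]

Final merged array: [3, 6, 10, 12, 16, 20, 21, 21, 29, 29, 40]
Total comparisons: 9

The merged array is [3, 6, 10, 12, 16, 20, 21, 21, 29, 29, 40], requiring 9 comparisons. The merge step runs in O(n) time where n is the total number of elements.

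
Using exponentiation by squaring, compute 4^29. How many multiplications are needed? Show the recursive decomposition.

Computing 4^29 by squaring (build up from 4^1; each line after the first costs one multiplication):

4^1 = 4
4^2 = (4^1)^2 = 4^2 = 16
4^3 = 4 * 4^2 = 4 * 16 = 64
4^6 = (4^3)^2 = 64^2 = 4096
4^7 = 4 * 4^6 = 4 * 4096 = 16384
4^14 = (4^7)^2 = 16384^2 = 268435456
4^28 = (4^14)^2 = 268435456^2 = 72057594037927936
4^29 = 4 * 4^28 = 4 * 72057594037927936 = 288230376151711744

Result: 288230376151711744
Multiplications needed: 7 (7 lines after 4^1)

4^29 = 288230376151711744. Using exponentiation by squaring, this requires 7 multiplications. The key idea: if the exponent is even, square the half-power; if odd, multiply by the base once.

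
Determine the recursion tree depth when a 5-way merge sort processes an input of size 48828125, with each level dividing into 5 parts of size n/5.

For divide and conquer with division factor 5:

Problem sizes at each level:
Level 0: 48828125
Level 1: 9765625
Level 2: 1953125
Level 3: 390625
Level 4: 78125
Level 5: 15625
Level 6: 3125
Level 7: 625
Level 8: 125
Level 9: 25
Level 10: 5
Level 11: 1

The root is level 0 and the size-1 base case is level 11 (the tree spans levels 0 through 11, i.e. 12 levels counting the root), so the depth is the number of divisions: log_5(48828125) = 11

The recursion tree depth is log_5(48828125) = 11. At each level, the problem size is divided by 5, so it takes 11 divisions to reduce to a base case of size 1. The algorithm makes 5 recursive calls at each level.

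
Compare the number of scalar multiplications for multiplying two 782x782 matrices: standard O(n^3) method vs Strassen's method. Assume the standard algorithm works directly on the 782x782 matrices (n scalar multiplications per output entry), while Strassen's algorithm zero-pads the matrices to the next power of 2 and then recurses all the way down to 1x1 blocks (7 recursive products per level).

Matrix multiplication for 782x782 matrices:

Strassen's algorithm requires power-of-2 dimensions. Pad 782x782 to 1024x1024 (next power of 2).

Standard algorithm: 782^3 = 478211768 multiplications
Strassen's algorithm: 7^(log2(1024)) = 7^10 = 282475249 multiplications
Savings: 478211768 - 282475249 = 195736519 multiplications

Standard: 478211768 multiplications (782^3). Strassen: 282475249 multiplications (7^10, after padding to 1024x1024). Strassen reduces 8 recursive multiplications to 7 at each level.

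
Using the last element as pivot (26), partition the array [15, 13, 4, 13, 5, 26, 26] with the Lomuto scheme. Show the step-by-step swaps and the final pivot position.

Lomuto partition with pivot = 26:

Initial array: [15, 13, 4, 13, 5, 26, 26]

arr[0]=15 <= 26: swap with position 0, array becomes [15, 13, 4, 13, 5, 26, 26]
arr[1]=13 <= 26: swap with position 1, array becomes [15, 13, 4, 13, 5, 26, 26]
arr[2]=4 <= 26: swap with position 2, array becomes [15, 13, 4, 13, 5, 26, 26]
arr[3]=13 <= 26: swap with position 3, array becomes [15, 13, 4, 13, 5, 26, 26]
arr[4]=5 <= 26: swap with position 4, array becomes [15, 13, 4, 13, 5, 26, 26]
arr[5]=26 <= 26: swap with position 5, array becomes [15, 13, 4, 13, 5, 26, 26]

Place pivot at position 6: [15, 13, 4, 13, 5, 26, 26]
Pivot position: 6

After partitioning with pivot 26, the array becomes [15, 13, 4, 13, 5, 26, 26]. The pivot is placed at index 6. All elements to the left of the pivot are <= 26, and all elements to the right are > 26.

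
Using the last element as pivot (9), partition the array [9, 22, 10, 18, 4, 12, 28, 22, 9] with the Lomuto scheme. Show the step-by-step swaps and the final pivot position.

Lomuto partition with pivot = 9:

Initial array: [9, 22, 10, 18, 4, 12, 28, 22, 9]

arr[0]=9 <= 9: swap with position 0, array becomes [9, 22, 10, 18, 4, 12, 28, 22, 9]
arr[1]=22 > 9: no swap
arr[2]=10 > 9: no swap
arr[3]=18 > 9: no swap
arr[4]=4 <= 9: swap with position 1, array becomes [9, 4, 10, 18, 22, 12, 28, 22, 9]
arr[5]=12 > 9: no swap
arr[6]=28 > 9: no swap
arr[7]=22 > 9: no swap

Place pivot at position 2: [9, 4, 9, 18, 22, 12, 28, 22, 10]
Pivot position: 2

After partitioning with pivot 9, the array becomes [9, 4, 9, 18, 22, 12, 28, 22, 10]. The pivot is placed at index 2. All elements to the left of the pivot are <= 9, and all elements to the right are > 9.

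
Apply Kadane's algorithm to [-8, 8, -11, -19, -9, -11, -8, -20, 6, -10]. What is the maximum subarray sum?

Using Kadane's algorithm on [-8, 8, -11, -19, -9, -11, -8, -20, 6, -10]:

Scanning through the array:
Position 1 (value 8): max_ending_here = 8, max_so_far = 8
Position 2 (value -11): max_ending_here = -3, max_so_far = 8
Position 3 (value -19): max_ending_here = -19, max_so_far = 8
Position 4 (value -9): max_ending_here = -9, max_so_far = 8
Position 5 (value -11): max_ending_here = -11, max_so_far = 8
Position 6 (value -8): max_ending_here = -8, max_so_far = 8
Position 7 (value -20): max_ending_here = -20, max_so_far = 8
Position 8 (value 6): max_ending_here = 6, max_so_far = 8
Position 9 (value -10): max_ending_here = -4, max_so_far = 8

Maximum subarray: [8]
Maximum sum: 8

The maximum subarray is [8] with sum 8. This subarray runs from index 1 to index 1.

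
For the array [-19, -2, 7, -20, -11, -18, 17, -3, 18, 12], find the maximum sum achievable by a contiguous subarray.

Using Kadane's algorithm on [-19, -2, 7, -20, -11, -18, 17, -3, 18, 12]:

Scanning through the array:
Position 1 (value -2): max_ending_here = -2, max_so_far = -2
Position 2 (value 7): max_ending_here = 7, max_so_far = 7
Position 3 (value -20): max_ending_here = -13, max_so_far = 7
Position 4 (value -11): max_ending_here = -11, max_so_far = 7
Position 5 (value -18): max_ending_here = -18, max_so_far = 7
Position 6 (value 17): max_ending_here = 17, max_so_far = 17
Position 7 (value -3): max_ending_here = 14, max_so_far = 17
Position 8 (value 18): max_ending_here = 32, max_so_far = 32
Position 9 (value 12): max_ending_here = 44, max_so_far = 44

Maximum subarray: [17, -3, 18, 12]
Maximum sum: 44

The maximum subarray is [17, -3, 18, 12] with sum 44. This subarray runs from index 6 to index 9.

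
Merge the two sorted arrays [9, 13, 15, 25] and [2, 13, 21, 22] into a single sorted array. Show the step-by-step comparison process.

Merging process:

Compare 9 vs 2: take 2 from right. Merged: [2]
Compare 9 vs 13: take 9 from left. Merged: [2, 9]
Compare 13 vs 13: take 13 from left. Merged: [2, 9, 13]
Compare 15 vs 13: take 13 from right. Merged: [2, 9, 13, 13]
Compare 15 vs 21: take 15 from left. Merged: [2, 9, 13, 13, 15]
Compare 25 vs 21: take 21 from right. Merged: [2, 9, 13, 13, 15, 21]
Compare 25 vs 22: take 22 from right. Merged: [2, 9, 13, 13, 15, 21, 22]
Append remaining from left: [25]. Merged: [2, 9, 13, 13, 15, 21, 22, 25]

Final merged array: [2, 9, 13, 13, 15, 21, 22, 25]
Total comparisons: 7

The merged array is [2, 9, 13, 13, 15, 21, 22, 25], requiring 7 comparisons. The merge step runs in O(n) time where n is the total number of elements.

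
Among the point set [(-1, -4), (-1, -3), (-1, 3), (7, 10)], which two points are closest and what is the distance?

Computing all pairwise distances among 4 points:

d((-1, -4), (-1, -3)) = 1.0 <-- minimum
d((-1, -4), (-1, 3)) = 7.0
d((-1, -4), (7, 10)) = 16.1245
d((-1, -3), (-1, 3)) = 6.0
d((-1, -3), (7, 10)) = 15.2643
d((-1, 3), (7, 10)) = 10.6301

Closest pair: (-1, -4) and (-1, -3) with distance 1.0

The closest pair is (-1, -4) and (-1, -3) with Euclidean distance 1.0. For 4 points, brute-force pairwise comparison is shown above. For large n, the divide-and-conquer algorithm (sort by x, recurse on halves, check the dividing strip) achieves O(n log n).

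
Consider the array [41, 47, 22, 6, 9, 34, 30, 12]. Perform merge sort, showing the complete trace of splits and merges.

Merge sort trace:

Split: [41, 47, 22, 6, 9, 34, 30, 12] -> [41, 47, 22, 6] and [9, 34, 30, 12]
  Split: [41, 47, 22, 6] -> [41, 47] and [22, 6]
    Split: [41, 47] -> [41] and [47]
    Merge: [41] + [47] -> [41, 47]
    Split: [22, 6] -> [22] and [6]
    Merge: [22] + [6] -> [6, 22]
  Merge: [41, 47] + [6, 22] -> [6, 22, 41, 47]
  Split: [9, 34, 30, 12] -> [9, 34] and [30, 12]
    Split: [9, 34] -> [9] and [34]
    Merge: [9] + [34] -> [9, 34]
    Split: [30, 12] -> [30] and [12]
    Merge: [30] + [12] -> [12, 30]
  Merge: [9, 34] + [12, 30] -> [9, 12, 30, 34]
Merge: [6, 22, 41, 47] + [9, 12, 30, 34] -> [6, 9, 12, 22, 30, 34, 41, 47]

Final sorted array: [6, 9, 12, 22, 30, 34, 41, 47]

The merge sort proceeds by recursively splitting the array and merging sorted halves.
After all merges, the sorted array is [6, 9, 12, 22, 30, 34, 41, 47].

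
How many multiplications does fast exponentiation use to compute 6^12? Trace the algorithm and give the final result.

Computing 6^12 by squaring (build up from 6^1; each line after the first costs one multiplication):

6^1 = 6
6^2 = (6^1)^2 = 6^2 = 36
6^3 = 6 * 6^2 = 6 * 36 = 216
6^6 = (6^3)^2 = 216^2 = 46656
6^12 = (6^6)^2 = 46656^2 = 2176782336

Result: 2176782336
Multiplications needed: 4 (4 lines after 6^1)

6^12 = 2176782336. Using exponentiation by squaring, this requires 4 multiplications. The key idea: if the exponent is even, square the half-power; if odd, multiply by the base once.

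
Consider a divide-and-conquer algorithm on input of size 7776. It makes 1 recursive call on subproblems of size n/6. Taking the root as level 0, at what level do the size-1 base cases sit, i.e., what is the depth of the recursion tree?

For divide and conquer with division factor 6:

Problem sizes at each level:
Level 0: 7776
Level 1: 1296
Level 2: 216
Level 3: 36
Level 4: 6
Level 5: 1

The root is level 0 and the size-1 base case is level 5 (the tree spans levels 0 through 5, i.e. 6 levels counting the root), so the depth is the number of divisions: log_6(7776) = 5

The recursion tree depth is log_6(7776) = 5. At each level, the problem size is divided by 6, so it takes 5 divisions to reduce to a base case of size 1. The algorithm makes 1 recursive call at each level.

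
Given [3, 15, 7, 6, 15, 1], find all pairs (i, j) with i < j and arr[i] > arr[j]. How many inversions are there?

Finding inversions in [3, 15, 7, 6, 15, 1]:

(0, 5): arr[0]=3 > arr[5]=1
(1, 2): arr[1]=15 > arr[2]=7
(1, 3): arr[1]=15 > arr[3]=6
(1, 5): arr[1]=15 > arr[5]=1
(2, 3): arr[2]=7 > arr[3]=6
(2, 5): arr[2]=7 > arr[5]=1
(3, 5): arr[3]=6 > arr[5]=1
(4, 5): arr[4]=15 > arr[5]=1

Total inversions: 8

The array has 8 inversion(s): (0,5), (1,2), (1,3), (1,5), (2,3), (2,5), (3,5), (4,5). Each pair (i,j) satisfies i < j and arr[i] > arr[j].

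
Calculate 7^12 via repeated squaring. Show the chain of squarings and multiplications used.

Computing 7^12 by squaring (build up from 7^1; each line after the first costs one multiplication):

7^1 = 7
7^2 = (7^1)^2 = 7^2 = 49
7^3 = 7 * 7^2 = 7 * 49 = 343
7^6 = (7^3)^2 = 343^2 = 117649
7^12 = (7^6)^2 = 117649^2 = 13841287201

Result: 13841287201
Multiplications needed: 4 (4 lines after 7^1)

7^12 = 13841287201. Using exponentiation by squaring, this requires 4 multiplications. The key idea: if the exponent is even, square the half-power; if odd, multiply by the base once.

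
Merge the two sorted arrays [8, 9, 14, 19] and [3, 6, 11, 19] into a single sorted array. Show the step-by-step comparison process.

Merging process:

Compare 8 vs 3: take 3 from right. Merged: [3]
Compare 8 vs 6: take 6 from right. Merged: [3, 6]
Compare 8 vs 11: take 8 from left. Merged: [3, 6, 8]
Compare 9 vs 11: take 9 from left. Merged: [3, 6, 8, 9]
Compare 14 vs 11: take 11 from right. Merged: [3, 6, 8, 9, 11]
Compare 14 vs 19: take 14 from left. Merged: [3, 6, 8, 9, 11, 14]
Compare 19 vs 19: take 19 from left. Merged: [3, 6, 8, 9, 11, 14, 19]
Append remaining from right: [19]. Merged: [3, 6, 8, 9, 11, 14, 19, 19]

Final merged array: [3, 6, 8, 9, 11, 14, 19, 19]
Total comparisons: 7

The merged array is [3, 6, 8, 9, 11, 14, 19, 19], requiring 7 comparisons. The merge step runs in O(n) time where n is the total number of elements.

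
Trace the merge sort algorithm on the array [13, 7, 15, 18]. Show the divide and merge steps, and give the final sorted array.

Merge sort trace:

Split: [13, 7, 15, 18] -> [13, 7] and [15, 18]
  Split: [13, 7] -> [13] and [7]
  Merge: [13] + [7] -> [7, 13]
  Split: [15, 18] -> [15] and [18]
  Merge: [15] + [18] -> [15, 18]
Merge: [7, 13] + [15, 18] -> [7, 13, 15, 18]

Final sorted array: [7, 13, 15, 18]

The merge sort proceeds by recursively splitting the array and merging sorted halves.
After all merges, the sorted array is [7, 13, 15, 18].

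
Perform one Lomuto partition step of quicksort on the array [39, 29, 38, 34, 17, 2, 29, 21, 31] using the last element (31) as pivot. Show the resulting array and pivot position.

Lomuto partition with pivot = 31:

Initial array: [39, 29, 38, 34, 17, 2, 29, 21, 31]

arr[0]=39 > 31: no swap
arr[1]=29 <= 31: swap with position 0, array becomes [29, 39, 38, 34, 17, 2, 29, 21, 31]
arr[2]=38 > 31: no swap
arr[3]=34 > 31: no swap
arr[4]=17 <= 31: swap with position 1, array becomes [29, 17, 38, 34, 39, 2, 29, 21, 31]
arr[5]=2 <= 31: swap with position 2, array becomes [29, 17, 2, 34, 39, 38, 29, 21, 31]
arr[6]=29 <= 31: swap with position 3, array becomes [29, 17, 2, 29, 39, 38, 34, 21, 31]
arr[7]=21 <= 31: swap with position 4, array becomes [29, 17, 2, 29, 21, 38, 34, 39, 31]

Place pivot at position 5: [29, 17, 2, 29, 21, 31, 34, 39, 38]
Pivot position: 5

After partitioning with pivot 31, the array becomes [29, 17, 2, 29, 21, 31, 34, 39, 38]. The pivot is placed at index 5. All elements to the left of the pivot are <= 31, and all elements to the right are > 31.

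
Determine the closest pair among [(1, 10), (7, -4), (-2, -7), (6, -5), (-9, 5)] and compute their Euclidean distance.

Computing all pairwise distances among 5 points:

d((1, 10), (7, -4)) = 15.2315
d((1, 10), (-2, -7)) = 17.2627
d((1, 10), (6, -5)) = 15.8114
d((1, 10), (-9, 5)) = 11.1803
d((7, -4), (-2, -7)) = 9.4868
d((7, -4), (6, -5)) = 1.4142 <-- minimum
d((7, -4), (-9, 5)) = 18.3576
d((-2, -7), (6, -5)) = 8.2462
d((-2, -7), (-9, 5)) = 13.8924
d((6, -5), (-9, 5)) = 18.0278

Closest pair: (7, -4) and (6, -5) with distance 1.4142

The closest pair is (7, -4) and (6, -5) with Euclidean distance 1.4142. For 5 points, brute-force pairwise comparison is shown above. For large n, the divide-and-conquer algorithm (sort by x, recurse on halves, check the dividing strip) achieves O(n log n).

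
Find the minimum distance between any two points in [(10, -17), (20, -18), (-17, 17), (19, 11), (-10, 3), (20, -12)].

Computing all pairwise distances among 6 points:

d((10, -17), (20, -18)) = 10.0499
d((10, -17), (-17, 17)) = 43.4166
d((10, -17), (19, 11)) = 29.4109
d((10, -17), (-10, 3)) = 28.2843
d((10, -17), (20, -12)) = 11.1803
d((20, -18), (-17, 17)) = 50.9313
d((20, -18), (19, 11)) = 29.0172
d((20, -18), (-10, 3)) = 36.6197
d((20, -18), (20, -12)) = 6.0 <-- minimum
d((-17, 17), (19, 11)) = 36.4966
d((-17, 17), (-10, 3)) = 15.6525
d((-17, 17), (20, -12)) = 47.0106
d((19, 11), (-10, 3)) = 30.0832
d((19, 11), (20, -12)) = 23.0217
d((-10, 3), (20, -12)) = 33.541

Closest pair: (20, -18) and (20, -12) with distance 6.0

The closest pair is (20, -18) and (20, -12) with Euclidean distance 6.0. For 6 points, brute-force pairwise comparison is shown above. For large n, the divide-and-conquer algorithm (sort by x, recurse on halves, check the dividing strip) achieves O(n log n).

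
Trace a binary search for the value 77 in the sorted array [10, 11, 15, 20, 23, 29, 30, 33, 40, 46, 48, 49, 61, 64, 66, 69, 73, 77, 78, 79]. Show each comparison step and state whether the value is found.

Binary search for 77 in [10, 11, 15, 20, 23, 29, 30, 33, 40, 46, 48, 49, 61, 64, 66, 69, 73, 77, 78, 79]:

lo=0, hi=19, mid=9, arr[mid]=46 -> 46 < 77, search right half
lo=10, hi=19, mid=14, arr[mid]=66 -> 66 < 77, search right half
lo=15, hi=19, mid=17, arr[mid]=77 -> Found target at index 17!

Binary search finds 77 at index 17 after 3 comparisons. The search repeatedly halves the search space by comparing with the middle element.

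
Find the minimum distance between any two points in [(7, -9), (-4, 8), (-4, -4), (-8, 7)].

Computing all pairwise distances among 4 points:

d((7, -9), (-4, 8)) = 20.2485
d((7, -9), (-4, -4)) = 12.083
d((7, -9), (-8, 7)) = 21.9317
d((-4, 8), (-4, -4)) = 12.0
d((-4, 8), (-8, 7)) = 4.1231 <-- minimum
d((-4, -4), (-8, 7)) = 11.7047

Closest pair: (-4, 8) and (-8, 7) with distance 4.1231

The closest pair is (-4, 8) and (-8, 7) with Euclidean distance 4.1231. For 4 points, brute-force pairwise comparison is shown above. For large n, the divide-and-conquer algorithm (sort by x, recurse on halves, check the dividing strip) achieves O(n log n).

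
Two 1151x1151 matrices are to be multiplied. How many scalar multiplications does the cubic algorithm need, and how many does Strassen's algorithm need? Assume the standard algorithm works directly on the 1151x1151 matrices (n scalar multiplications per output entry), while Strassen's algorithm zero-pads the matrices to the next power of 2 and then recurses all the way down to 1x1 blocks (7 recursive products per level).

Matrix multiplication for 1151x1151 matrices:

Strassen's algorithm requires power-of-2 dimensions. Pad 1151x1151 to 2048x2048 (next power of 2).

Standard algorithm: 1151^3 = 1524845951 multiplications
Strassen's algorithm: 7^(log2(2048)) = 7^11 = 1977326743 multiplications
Difference: 1524845951 - 1977326743 = -452480792 (Strassen uses MORE here due to padding overhead — for small or just-over-power-of-2 n, padding can outweigh the per-level savings)

Standard: 1524845951 multiplications (1151^3). Strassen: 1977326743 multiplications (7^11, after padding to 2048x2048). Strassen reduces 8 recursive multiplications to 7 at each level.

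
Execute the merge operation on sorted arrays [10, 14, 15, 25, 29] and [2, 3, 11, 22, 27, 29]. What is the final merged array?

Merging process:

Compare 10 vs 2: take 2 from right. Merged: [2]
Compare 10 vs 3: take 3 from right. Merged: [2, 3]
Compare 10 vs 11: take 10 from left. Merged: [2, 3, 10]
Compare 14 vs 11: take 11 from right. Merged: [2, 3, 10, 11]
Compare 14 vs 22: take 14 from left. Merged: [2, 3, 10, 11, 14]
Compare 15 vs 22: take 15 from left. Merged: [2, 3, 10, 11, 14, 15]
Compare 25 vs 22: take 22 from right. Merged: [2, 3, 10, 11, 14, 15, 22]
Compare 25 vs 27: take 25 from left. Merged: [2, 3, 10, 11, 14, 15, 22, 25]
Compare 29 vs 27: take 27 from right. Merged: [2, 3, 10, 11, 14, 15, 22, 25, 27]
Compare 29 vs 29: take 29 from left. Merged: [2, 3, 10, 11, 14, 15, 22, 25, 27, 29]
Append remaining from right: [29]. Merged: [2, 3, 10, 11, 14, 15, 22, 25, 27, 29, 29]

Final merged array: [2, 3, 10, 11, 14, 15, 22, 25, 27, 29, 29]
Total comparisons: 10

The merged array is [2, 3, 10, 11, 14, 15, 22, 25, 27, 29, 29], requiring 10 comparisons. The merge step runs in O(n) time where n is the total number of elements.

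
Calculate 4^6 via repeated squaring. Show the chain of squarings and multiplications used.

Computing 4^6 by squaring (build up from 4^1; each line after the first costs one multiplication):

4^1 = 4
4^2 = (4^1)^2 = 4^2 = 16
4^3 = 4 * 4^2 = 4 * 16 = 64
4^6 = (4^3)^2 = 64^2 = 4096

Result: 4096
Multiplications needed: 3 (3 lines after 4^1)

4^6 = 4096. Using exponentiation by squaring, this requires 3 multiplications. The key idea: if the exponent is even, square the half-power; if odd, multiply by the base once.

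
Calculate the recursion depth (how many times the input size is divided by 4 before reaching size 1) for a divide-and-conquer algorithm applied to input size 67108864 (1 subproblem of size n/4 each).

For divide and conquer with division factor 4:

Problem sizes at each level:
Level 0: 67108864
Level 1: 16777216
Level 2: 4194304
Level 3: 1048576
Level 4: 262144
Level 5: 65536
Level 6: 16384
Level 7: 4096
Level 8: 1024
Level 9: 256
Level 10: 64
Level 11: 16
Level 12: 4
Level 13: 1

The root is level 0 and the size-1 base case is level 13 (the tree spans levels 0 through 13, i.e. 14 levels counting the root), so the depth is the number of divisions: log_4(67108864) = 13

The recursion tree depth is log_4(67108864) = 13. At each level, the problem size is divided by 4, so it takes 13 divisions to reduce to a base case of size 1. The algorithm makes 1 recursive call at each level.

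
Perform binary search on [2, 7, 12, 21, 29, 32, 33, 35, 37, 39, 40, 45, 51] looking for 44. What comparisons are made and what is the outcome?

Binary search for 44 in [2, 7, 12, 21, 29, 32, 33, 35, 37, 39, 40, 45, 51]:

lo=0, hi=12, mid=6, arr[mid]=33 -> 33 < 44, search right half
lo=7, hi=12, mid=9, arr[mid]=39 -> 39 < 44, search right half
lo=10, hi=12, mid=11, arr[mid]=45 -> 45 > 44, search left half
lo=10, hi=10, mid=10, arr[mid]=40 -> 40 < 44, search right half
lo=11 > hi=10, target 44 not found

Binary search determines that 44 is not in the array after 4 comparisons. The search space was exhausted without finding the target.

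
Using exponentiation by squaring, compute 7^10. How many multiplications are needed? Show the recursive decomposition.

Computing 7^10 by squaring (build up from 7^1; each line after the first costs one multiplication):

7^1 = 7
7^2 = (7^1)^2 = 7^2 = 49
7^4 = (7^2)^2 = 49^2 = 2401
7^5 = 7 * 7^4 = 7 * 2401 = 16807
7^10 = (7^5)^2 = 16807^2 = 282475249

Result: 282475249
Multiplications needed: 4 (4 lines after 7^1)

7^10 = 282475249. Using exponentiation by squaring, this requires 4 multiplications. The key idea: if the exponent is even, square the half-power; if odd, multiply by the base once.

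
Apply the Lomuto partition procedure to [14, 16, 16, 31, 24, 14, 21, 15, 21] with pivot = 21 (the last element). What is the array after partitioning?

Lomuto partition with pivot = 21:

Initial array: [14, 16, 16, 31, 24, 14, 21, 15, 21]

arr[0]=14 <= 21: swap with position 0, array becomes [14, 16, 16, 31, 24, 14, 21, 15, 21]
arr[1]=16 <= 21: swap with position 1, array becomes [14, 16, 16, 31, 24, 14, 21, 15, 21]
arr[2]=16 <= 21: swap with position 2, array becomes [14, 16, 16, 31, 24, 14, 21, 15, 21]
arr[3]=31 > 21: no swap
arr[4]=24 > 21: no swap
arr[5]=14 <= 21: swap with position 3, array becomes [14, 16, 16, 14, 24, 31, 21, 15, 21]
arr[6]=21 <= 21: swap with position 4, array becomes [14, 16, 16, 14, 21, 31, 24, 15, 21]
arr[7]=15 <= 21: swap with position 5, array becomes [14, 16, 16, 14, 21, 15, 24, 31, 21]

Place pivot at position 6: [14, 16, 16, 14, 21, 15, 21, 31, 24]
Pivot position: 6

After partitioning with pivot 21, the array becomes [14, 16, 16, 14, 21, 15, 21, 31, 24]. The pivot is placed at index 6. All elements to the left of the pivot are <= 21, and all elements to the right are > 21.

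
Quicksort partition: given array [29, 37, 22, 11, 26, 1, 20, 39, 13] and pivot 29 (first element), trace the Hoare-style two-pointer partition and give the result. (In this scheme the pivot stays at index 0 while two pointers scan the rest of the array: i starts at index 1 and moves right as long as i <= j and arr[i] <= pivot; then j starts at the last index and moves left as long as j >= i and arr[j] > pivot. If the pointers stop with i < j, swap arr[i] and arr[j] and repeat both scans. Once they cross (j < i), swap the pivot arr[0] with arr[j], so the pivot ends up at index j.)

Hoare-style two-pointer partition with pivot = 29:

Initial array: [29, 37, 22, 11, 26, 1, 20, 39, 13]

Pointers start at i = 1, j = 8.
i stops at index 1 (arr[1]=37 > 29), j stops at index 8 (arr[8]=13 <= 29): swap arr[1] and arr[8], array becomes [29, 13, 22, 11, 26, 1, 20, 39, 37]
i ends at 7, j ends at 6: the pointers have crossed (j < i), so scanning stops.

Swap pivot arr[0] with arr[6] to place pivot at position 6: [20, 13, 22, 11, 26, 1, 29, 39, 37]
Pivot position: 6

After partitioning with pivot 29, the array becomes [20, 13, 22, 11, 26, 1, 29, 39, 37]. The pivot is placed at index 6. All elements to the left of the pivot are <= 29, and all elements to the right are > 29.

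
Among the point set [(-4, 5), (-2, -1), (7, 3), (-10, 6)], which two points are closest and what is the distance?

Computing all pairwise distances among 4 points:

d((-4, 5), (-2, -1)) = 6.3246
d((-4, 5), (7, 3)) = 11.1803
d((-4, 5), (-10, 6)) = 6.0828 <-- minimum
d((-2, -1), (7, 3)) = 9.8489
d((-2, -1), (-10, 6)) = 10.6301
d((7, 3), (-10, 6)) = 17.2627

Closest pair: (-4, 5) and (-10, 6) with distance 6.0828

The closest pair is (-4, 5) and (-10, 6) with Euclidean distance 6.0828. For 4 points, brute-force pairwise comparison is shown above. For large n, the divide-and-conquer algorithm (sort by x, recurse on halves, check the dividing strip) achieves O(n log n).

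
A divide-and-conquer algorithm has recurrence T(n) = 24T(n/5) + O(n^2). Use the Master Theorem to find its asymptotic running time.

Master Theorem for T(n) = 24T(n/5) + O(n^2):

a = 24, b = 5, c = 2
log_b(a) = log_5(24) = 1.9746

Case 3: c = 2 > log_5(24) = 1.9746
T(n) = O(n^2) = O(n^2)

For T(n) = 24T(n/5) + O(n^2): log_5(24) = 1.9746. This is Case 3 of the Master Theorem (c > log_b(a), work dominated by root), giving O(n^2).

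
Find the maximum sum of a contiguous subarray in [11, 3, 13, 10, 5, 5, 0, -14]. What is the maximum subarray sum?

Using Kadane's algorithm on [11, 3, 13, 10, 5, 5, 0, -14]:

Scanning through the array:
Position 1 (value 3): max_ending_here = 14, max_so_far = 14
Position 2 (value 13): max_ending_here = 27, max_so_far = 27
Position 3 (value 10): max_ending_here = 37, max_so_far = 37
Position 4 (value 5): max_ending_here = 42, max_so_far = 42
Position 5 (value 5): max_ending_here = 47, max_so_far = 47
Position 6 (value 0): max_ending_here = 47, max_so_far = 47
Position 7 (value -14): max_ending_here = 33, max_so_far = 47

Maximum subarray: [11, 3, 13, 10, 5, 5]
Maximum sum: 47

The maximum subarray is [11, 3, 13, 10, 5, 5] with sum 47. This subarray runs from index 0 to index 5.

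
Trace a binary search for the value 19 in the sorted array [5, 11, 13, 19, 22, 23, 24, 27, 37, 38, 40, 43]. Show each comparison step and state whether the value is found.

Binary search for 19 in [5, 11, 13, 19, 22, 23, 24, 27, 37, 38, 40, 43]:

lo=0, hi=11, mid=5, arr[mid]=23 -> 23 > 19, search left half
lo=0, hi=4, mid=2, arr[mid]=13 -> 13 < 19, search right half
lo=3, hi=4, mid=3, arr[mid]=19 -> Found target at index 3!

Binary search finds 19 at index 3 after 3 comparisons. The search repeatedly halves the search space by comparing with the middle element.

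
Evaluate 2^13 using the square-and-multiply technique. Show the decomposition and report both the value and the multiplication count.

Computing 2^13 by squaring (build up from 2^1; each line after the first costs one multiplication):

2^1 = 2
2^2 = (2^1)^2 = 2^2 = 4
2^3 = 2 * 2^2 = 2 * 4 = 8
2^6 = (2^3)^2 = 8^2 = 64
2^12 = (2^6)^2 = 64^2 = 4096
2^13 = 2 * 2^12 = 2 * 4096 = 8192

Result: 8192
Multiplications needed: 5 (5 lines after 2^1)

2^13 = 8192. Using exponentiation by squaring, this requires 5 multiplications. The key idea: if the exponent is even, square the half-power; if odd, multiply by the base once.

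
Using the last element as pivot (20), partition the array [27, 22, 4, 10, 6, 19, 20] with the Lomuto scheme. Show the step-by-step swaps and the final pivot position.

Lomuto partition with pivot = 20:

Initial array: [27, 22, 4, 10, 6, 19, 20]

arr[0]=27 > 20: no swap
arr[1]=22 > 20: no swap
arr[2]=4 <= 20: swap with position 0, array becomes [4, 22, 27, 10, 6, 19, 20]
arr[3]=10 <= 20: swap with position 1, array becomes [4, 10, 27, 22, 6, 19, 20]
arr[4]=6 <= 20: swap with position 2, array becomes [4, 10, 6, 22, 27, 19, 20]
arr[5]=19 <= 20: swap with position 3, array becomes [4, 10, 6, 19, 27, 22, 20]

Place pivot at position 4: [4, 10, 6, 19, 20, 22, 27]
Pivot position: 4

After partitioning with pivot 20, the array becomes [4, 10, 6, 19, 20, 22, 27]. The pivot is placed at index 4. All elements to the left of the pivot are <= 20, and all elements to the right are > 20.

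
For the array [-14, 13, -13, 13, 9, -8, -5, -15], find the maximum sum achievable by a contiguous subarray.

Using Kadane's algorithm on [-14, 13, -13, 13, 9, -8, -5, -15]:

Scanning through the array:
Position 1 (value 13): max_ending_here = 13, max_so_far = 13
Position 2 (value -13): max_ending_here = 0, max_so_far = 13
Position 3 (value 13): max_ending_here = 13, max_so_far = 13
Position 4 (value 9): max_ending_here = 22, max_so_far = 22
Position 5 (value -8): max_ending_here = 14, max_so_far = 22
Position 6 (value -5): max_ending_here = 9, max_so_far = 22
Position 7 (value -15): max_ending_here = -6, max_so_far = 22

Maximum subarray: [13, -13, 13, 9]
Maximum sum: 22

The maximum subarray is [13, -13, 13, 9] with sum 22. This subarray runs from index 1 to index 4.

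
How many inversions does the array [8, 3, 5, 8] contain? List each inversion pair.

Finding inversions in [8, 3, 5, 8]:

(0, 1): arr[0]=8 > arr[1]=3
(0, 2): arr[0]=8 > arr[2]=5

Total inversions: 2

The array has 2 inversion(s): (0,1), (0,2). Each pair (i,j) satisfies i < j and arr[i] > arr[j].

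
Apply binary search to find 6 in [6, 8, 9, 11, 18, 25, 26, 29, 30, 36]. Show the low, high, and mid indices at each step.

Binary search for 6 in [6, 8, 9, 11, 18, 25, 26, 29, 30, 36]:

lo=0, hi=9, mid=4, arr[mid]=18 -> 18 > 6, search left half
lo=0, hi=3, mid=1, arr[mid]=8 -> 8 > 6, search left half
lo=0, hi=0, mid=0, arr[mid]=6 -> Found target at index 0!

Binary search finds 6 at index 0 after 3 comparisons. The search repeatedly halves the search space by comparing with the middle element.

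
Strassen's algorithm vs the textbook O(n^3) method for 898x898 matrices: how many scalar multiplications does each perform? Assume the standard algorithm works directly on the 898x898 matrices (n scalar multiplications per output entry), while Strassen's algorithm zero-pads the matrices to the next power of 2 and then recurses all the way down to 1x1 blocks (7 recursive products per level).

Matrix multiplication for 898x898 matrices:

Strassen's algorithm requires power-of-2 dimensions. Pad 898x898 to 1024x1024 (next power of 2).

Standard algorithm: 898^3 = 724150792 multiplications
Strassen's algorithm: 7^(log2(1024)) = 7^10 = 282475249 multiplications
Savings: 724150792 - 282475249 = 441675543 multiplications

Standard: 724150792 multiplications (898^3). Strassen: 282475249 multiplications (7^10, after padding to 1024x1024). Strassen reduces 8 recursive multiplications to 7 at each level.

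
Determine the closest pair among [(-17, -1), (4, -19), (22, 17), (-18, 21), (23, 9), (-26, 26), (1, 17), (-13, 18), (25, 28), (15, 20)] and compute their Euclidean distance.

Computing all pairwise distances among 10 points:

d((-17, -1), (4, -19)) = 27.6586
d((-17, -1), (22, 17)) = 42.9535
d((-17, -1), (-18, 21)) = 22.0227
d((-17, -1), (23, 9)) = 41.2311
d((-17, -1), (-26, 26)) = 28.4605
d((-17, -1), (1, 17)) = 25.4558
d((-17, -1), (-13, 18)) = 19.4165
d((-17, -1), (25, 28)) = 51.0392
d((-17, -1), (15, 20)) = 38.2753
d((4, -19), (22, 17)) = 40.2492
d((4, -19), (-18, 21)) = 45.6508
d((4, -19), (23, 9)) = 33.8378
d((4, -19), (-26, 26)) = 54.0833
d((4, -19), (1, 17)) = 36.1248
d((4, -19), (-13, 18)) = 40.7185
d((4, -19), (25, 28)) = 51.4782
d((4, -19), (15, 20)) = 40.5216
d((22, 17), (-18, 21)) = 40.1995
d((22, 17), (23, 9)) = 8.0623
d((22, 17), (-26, 26)) = 48.8365
d((22, 17), (1, 17)) = 21.0
d((22, 17), (-13, 18)) = 35.0143
d((22, 17), (25, 28)) = 11.4018
d((22, 17), (15, 20)) = 7.6158
d((-18, 21), (23, 9)) = 42.72
d((-18, 21), (-26, 26)) = 9.434
d((-18, 21), (1, 17)) = 19.4165
d((-18, 21), (-13, 18)) = 5.831 <-- minimum
d((-18, 21), (25, 28)) = 43.566
d((-18, 21), (15, 20)) = 33.0151
d((23, 9), (-26, 26)) = 51.8652
d((23, 9), (1, 17)) = 23.4094
d((23, 9), (-13, 18)) = 37.108
d((23, 9), (25, 28)) = 19.105
d((23, 9), (15, 20)) = 13.6015
d((-26, 26), (1, 17)) = 28.4605
d((-26, 26), (-13, 18)) = 15.2643
d((-26, 26), (25, 28)) = 51.0392
d((-26, 26), (15, 20)) = 41.4367
d((1, 17), (-13, 18)) = 14.0357
d((1, 17), (25, 28)) = 26.4008
d((1, 17), (15, 20)) = 14.3178
d((-13, 18), (25, 28)) = 39.2938
d((-13, 18), (15, 20)) = 28.0713
d((25, 28), (15, 20)) = 12.8062

Closest pair: (-18, 21) and (-13, 18) with distance 5.831

The closest pair is (-18, 21) and (-13, 18) with Euclidean distance 5.831. For 10 points, brute-force pairwise comparison is shown above. For large n, the divide-and-conquer algorithm (sort by x, recurse on halves, check the dividing strip) achieves O(n log n).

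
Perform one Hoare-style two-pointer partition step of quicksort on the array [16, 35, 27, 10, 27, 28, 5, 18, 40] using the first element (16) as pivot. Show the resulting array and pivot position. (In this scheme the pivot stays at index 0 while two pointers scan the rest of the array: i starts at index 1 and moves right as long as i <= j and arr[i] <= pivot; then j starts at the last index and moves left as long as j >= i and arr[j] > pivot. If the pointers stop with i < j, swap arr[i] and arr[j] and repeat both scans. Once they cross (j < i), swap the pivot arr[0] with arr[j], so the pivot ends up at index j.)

Hoare-style two-pointer partition with pivot = 16:

Initial array: [16, 35, 27, 10, 27, 28, 5, 18, 40]

Pointers start at i = 1, j = 8.
i stops at index 1 (arr[1]=35 > 16), j stops at index 6 (arr[6]=5 <= 16): swap arr[1] and arr[6], array becomes [16, 5, 27, 10, 27, 28, 35, 18, 40]
i stops at index 2 (arr[2]=27 > 16), j stops at index 3 (arr[3]=10 <= 16): swap arr[2] and arr[3], array becomes [16, 5, 10, 27, 27, 28, 35, 18, 40]
i ends at 3, j ends at 2: the pointers have crossed (j < i), so scanning stops.

Swap pivot arr[0] with arr[2] to place pivot at position 2: [10, 5, 16, 27, 27, 28, 35, 18, 40]
Pivot position: 2

After partitioning with pivot 16, the array becomes [10, 5, 16, 27, 27, 28, 35, 18, 40]. The pivot is placed at index 2. All elements to the left of the pivot are <= 16, and all elements to the right are > 16.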